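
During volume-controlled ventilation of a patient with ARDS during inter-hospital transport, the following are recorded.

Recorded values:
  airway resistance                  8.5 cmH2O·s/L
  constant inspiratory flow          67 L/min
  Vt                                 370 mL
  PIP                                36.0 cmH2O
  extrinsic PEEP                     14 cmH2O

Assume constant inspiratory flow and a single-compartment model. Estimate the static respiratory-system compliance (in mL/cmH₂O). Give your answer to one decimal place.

Flow: 67 L/min ÷ 60 = 1.1167 L/s.
Equation of motion (constant flow): PIP = Vt/C + R·V̇ + PEEP.
Vt/C = PIP − R·V̇ − PEEP = 36.0 − 8.5×1.1167 − 14 = 36.0 − 9.492 − 14 = 12.508 cmH2O.
C = Vt / 12.508 = 370 / 12.508 = 29.581 mL/cmH2O.

29.6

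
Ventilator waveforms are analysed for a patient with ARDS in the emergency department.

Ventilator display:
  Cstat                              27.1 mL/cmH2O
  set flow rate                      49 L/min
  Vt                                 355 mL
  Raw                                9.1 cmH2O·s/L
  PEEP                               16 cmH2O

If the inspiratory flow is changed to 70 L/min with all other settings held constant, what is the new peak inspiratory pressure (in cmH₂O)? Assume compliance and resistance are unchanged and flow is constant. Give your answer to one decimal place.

Flow: 49 L/min ÷ 60 = 0.8167 L/s.
New flow: 70 L/min ÷ 60 = 1.1667 L/s.
PIP = Vt/C + R·V̇ + PEEP (constant-flow equation of motion).
Only the resistive term changes: ΔPIP = R × ΔV̇ = 9.1 × (1.1667 − 0.8167) = 9.1 × 0.35 = 3.185 cmH2O.
Original PIP = 355/27.1 + 9.1×0.8167 + 16 = 36.532 cmH2O; new PIP = 36.532 + (3.185) = 39.717 cmH2O.

39.7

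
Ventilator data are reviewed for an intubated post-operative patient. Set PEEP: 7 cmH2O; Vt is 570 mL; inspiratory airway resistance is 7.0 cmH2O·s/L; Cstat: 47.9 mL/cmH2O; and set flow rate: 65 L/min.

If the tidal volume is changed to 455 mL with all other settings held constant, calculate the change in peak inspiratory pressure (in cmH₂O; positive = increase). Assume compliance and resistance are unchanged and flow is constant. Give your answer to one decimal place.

-2.4

PIP = Vt/C + R·V̇ + PEEP (constant-flow equation of motion).
Only the elastic term changes: ΔPIP = ΔVt / C = (455 − 570) / 47.9 = -2.401 cmH2O.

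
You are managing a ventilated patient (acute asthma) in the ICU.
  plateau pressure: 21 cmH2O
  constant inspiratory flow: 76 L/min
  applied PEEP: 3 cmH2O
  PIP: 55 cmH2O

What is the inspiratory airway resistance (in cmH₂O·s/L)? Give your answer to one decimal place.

Flow: 76 L/min ÷ 60 = 1.2667 L/s.
Raw = (PIP − Pplat) / flow = (55 − 21) / 1.2667 = 34.0 / 1.2667 = 26.841 cmH2O·s/L.

26.8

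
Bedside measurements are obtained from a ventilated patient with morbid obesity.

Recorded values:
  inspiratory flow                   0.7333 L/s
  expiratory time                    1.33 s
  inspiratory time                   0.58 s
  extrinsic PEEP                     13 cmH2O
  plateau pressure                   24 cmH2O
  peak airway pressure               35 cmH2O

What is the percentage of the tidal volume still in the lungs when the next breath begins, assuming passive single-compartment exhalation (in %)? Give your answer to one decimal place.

10.1

Vt = flow × Ti = 0.7333 L/s × 0.58 s × 1000 mL/L = 425.31 mL.
R = (PIP − Pplat)/V̇ = (35 − 24) / 0.7333 = 11.0/0.7333 = 15.001 cmH2O·s/L.
C = Vt/(Pplat − PEEP) = 425.31 / (24 − 13) = 425.31/11.0 = 38.665 mL/cmH2O.
τ = R × C = 15.001 × 0.03867 L/cmH2O = 0.5801 s.
Fraction remaining at end-expiration = e^(−Te/τ) = e^(−1.33/0.5801) = 0.101 → 10.1%.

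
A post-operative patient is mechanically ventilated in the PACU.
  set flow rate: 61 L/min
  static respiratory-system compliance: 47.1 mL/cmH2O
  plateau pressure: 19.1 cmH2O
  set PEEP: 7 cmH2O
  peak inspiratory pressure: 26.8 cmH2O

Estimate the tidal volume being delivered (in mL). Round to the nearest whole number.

Vt = Cstat × (Pplat − PEEP) = 47.1 × (19.1 − 7) = 47.1 × 12.1 = 569.91 mL.

570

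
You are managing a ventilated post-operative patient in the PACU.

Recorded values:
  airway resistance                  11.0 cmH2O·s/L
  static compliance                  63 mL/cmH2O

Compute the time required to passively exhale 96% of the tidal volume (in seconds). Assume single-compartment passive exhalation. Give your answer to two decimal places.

τ = R × C = 11.0 × 63 mL/cmH2O = 11.0 × 0.063 L/cmH2O = 0.693 s.
Exhaled fraction f = 1 − e^(−t/τ) → t = −τ·ln(1 − f) = −0.693·ln(0.04) = 2.231 s.

2.23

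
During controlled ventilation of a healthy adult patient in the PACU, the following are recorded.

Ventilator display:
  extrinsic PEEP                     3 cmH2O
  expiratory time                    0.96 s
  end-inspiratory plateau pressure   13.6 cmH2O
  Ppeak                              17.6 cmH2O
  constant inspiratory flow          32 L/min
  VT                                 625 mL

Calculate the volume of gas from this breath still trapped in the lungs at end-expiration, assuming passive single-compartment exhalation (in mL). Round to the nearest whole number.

71

Flow: 32 L/min ÷ 60 = 0.5333 L/s.
R = (PIP − Pplat)/V̇ = (17.6 − 13.6) / 0.5333 = 4.0/0.5333 = 7.5 cmH2O·s/L.
C = Vt/(Pplat − PEEP) = 625.0 / (13.6 − 3) = 625.0/10.6 = 58.962 mL/cmH2O.
τ = R × C = 7.5 × 0.05896 L/cmH2O = 0.4422 s.
Fraction remaining = e^(−Te/τ) = e^(−0.96/0.4422) = 0.1141.
Trapped volume = 625.0 × 0.1141 = 71.313 mL.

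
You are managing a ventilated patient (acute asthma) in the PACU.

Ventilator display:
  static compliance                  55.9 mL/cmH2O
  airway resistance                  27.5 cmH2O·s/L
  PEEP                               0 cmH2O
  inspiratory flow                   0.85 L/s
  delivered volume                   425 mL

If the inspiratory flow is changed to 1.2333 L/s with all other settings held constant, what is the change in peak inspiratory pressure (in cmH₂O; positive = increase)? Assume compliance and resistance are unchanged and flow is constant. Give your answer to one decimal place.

10.5

PIP = Vt/C + R·V̇ + PEEP (constant-flow equation of motion).
Only the resistive term changes: ΔPIP = R × ΔV̇ = 27.5 × (1.2333 − 0.85) = 27.5 × 0.3833 = 10.541 cmH2O.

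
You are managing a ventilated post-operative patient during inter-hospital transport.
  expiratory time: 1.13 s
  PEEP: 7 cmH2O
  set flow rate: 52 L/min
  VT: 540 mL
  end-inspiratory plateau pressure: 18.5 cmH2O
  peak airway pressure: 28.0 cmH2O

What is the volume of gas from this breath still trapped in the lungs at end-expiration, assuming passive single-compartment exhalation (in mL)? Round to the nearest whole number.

Flow: 52 L/min ÷ 60 = 0.8667 L/s.
R = (PIP − Pplat)/V̇ = (28.0 − 18.5) / 0.8667 = 9.5/0.8667 = 10.961 cmH2O·s/L.
C = Vt/(Pplat − PEEP) = 540.0 / (18.5 − 7) = 540.0/11.5 = 46.957 mL/cmH2O.
τ = R × C = 10.961 × 0.04696 L/cmH2O = 0.5147 s.
Fraction remaining = e^(−Te/τ) = e^(−1.13/0.5147) = 0.1113.
Trapped volume = 540.0 × 0.1113 = 60.102 mL.

60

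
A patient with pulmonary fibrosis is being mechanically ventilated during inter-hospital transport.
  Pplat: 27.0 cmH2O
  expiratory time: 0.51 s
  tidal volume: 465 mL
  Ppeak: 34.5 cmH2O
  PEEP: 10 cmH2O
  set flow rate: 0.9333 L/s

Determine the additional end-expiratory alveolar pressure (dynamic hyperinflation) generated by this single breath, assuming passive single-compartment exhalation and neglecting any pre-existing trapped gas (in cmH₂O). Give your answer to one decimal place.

1.7

R = (PIP − Pplat)/V̇ = (34.5 − 27.0) / 0.9333 = 7.5/0.9333 = 8.036 cmH2O·s/L.
C = Vt/(Pplat − PEEP) = 465.0 / (27.0 − 10) = 465.0/17.0 = 27.353 mL/cmH2O.
τ = R × C = 8.036 × 0.02735 L/cmH2O = 0.2198 s.
Fraction remaining = e^(−Te/τ) = e^(−0.51/0.2198) = 0.09824; trapped volume = 465.0 × 0.09824 = 45.682 mL.
Additional alveolar pressure from trapping ≈ V_trapped / C = 45.682 / 27.353 = 1.67 cmH2O.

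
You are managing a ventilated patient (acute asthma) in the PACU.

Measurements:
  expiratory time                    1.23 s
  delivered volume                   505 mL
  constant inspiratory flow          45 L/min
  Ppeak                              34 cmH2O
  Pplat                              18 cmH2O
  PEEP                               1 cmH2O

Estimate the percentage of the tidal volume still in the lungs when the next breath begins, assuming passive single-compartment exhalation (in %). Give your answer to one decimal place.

14.4

Flow: 45 L/min ÷ 60 = 0.75 L/s.
R = (PIP − Pplat)/V̇ = (34 − 18) / 0.75 = 16.0/0.75 = 21.333 cmH2O·s/L.
C = Vt/(Pplat − PEEP) = 505.0 / (18 − 1) = 505.0/17.0 = 29.706 mL/cmH2O.
τ = R × C = 21.333 × 0.02971 L/cmH2O = 0.6338 s.
Fraction remaining at end-expiration = e^(−Te/τ) = e^(−1.23/0.6338) = 0.1436 → 14.36%.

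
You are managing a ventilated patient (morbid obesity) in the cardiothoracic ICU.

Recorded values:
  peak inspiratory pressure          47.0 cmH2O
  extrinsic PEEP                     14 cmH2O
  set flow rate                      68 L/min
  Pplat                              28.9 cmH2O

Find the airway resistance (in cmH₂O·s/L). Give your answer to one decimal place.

Flow: 68 L/min ÷ 60 = 1.1333 L/s.
Raw = (PIP − Pplat) / flow = (47.0 − 28.9) / 1.1333 = 18.1 / 1.1333 = 15.971 cmH2O·s/L.

16.0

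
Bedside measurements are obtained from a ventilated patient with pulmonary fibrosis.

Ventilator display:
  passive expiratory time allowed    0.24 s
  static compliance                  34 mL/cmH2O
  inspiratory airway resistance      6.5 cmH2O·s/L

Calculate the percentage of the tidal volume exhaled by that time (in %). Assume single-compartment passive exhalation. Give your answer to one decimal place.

τ = R × C = 6.5 × 34 mL/cmH2O = 6.5 × 0.034 L/cmH2O = 0.221 s.
Passive exhalation: V(t)/V₀ = e^(−t/τ) = e^(−0.24/0.221) = 0.3376.
Fraction exhaled = 1 − 0.3376 = 0.6624 → 66.24%.

66.2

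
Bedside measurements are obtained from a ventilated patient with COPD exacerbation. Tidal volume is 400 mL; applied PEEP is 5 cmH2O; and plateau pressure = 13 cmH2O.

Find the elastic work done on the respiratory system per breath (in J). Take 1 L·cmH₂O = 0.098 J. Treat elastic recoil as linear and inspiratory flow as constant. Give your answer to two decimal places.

0.16

Elastic work ≈ ½ × (Pplat − PEEP) × Vt = 0.5 × (13 − 5) × 0.400 L = 0.5 × 8.0 × 0.400 = 1.6 L·cmH2O.
× 0.098 J/(L·cmH2O) → 0.1568 J.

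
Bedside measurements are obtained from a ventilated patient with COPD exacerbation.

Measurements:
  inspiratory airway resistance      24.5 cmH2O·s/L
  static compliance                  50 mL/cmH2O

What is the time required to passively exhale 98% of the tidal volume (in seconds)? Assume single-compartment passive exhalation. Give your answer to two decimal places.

4.79

τ = R × C = 24.5 × 50 mL/cmH2O = 24.5 × 0.050 L/cmH2O = 1.225 s.
Exhaled fraction f = 1 − e^(−t/τ) → t = −τ·ln(1 − f) = −1.225·ln(0.02) = 4.792 s.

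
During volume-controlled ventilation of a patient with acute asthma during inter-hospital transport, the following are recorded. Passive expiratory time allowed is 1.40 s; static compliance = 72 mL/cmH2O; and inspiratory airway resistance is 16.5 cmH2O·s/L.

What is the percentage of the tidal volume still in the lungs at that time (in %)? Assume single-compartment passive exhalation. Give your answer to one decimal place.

τ = R × C = 16.5 × 72 mL/cmH2O = 16.5 × 0.072 L/cmH2O = 1.188 s.
Passive exhalation: V(t)/V₀ = e^(−t/τ) = e^(−1.40/1.188) = 0.3078.
Fraction remaining = 0.3078 → 30.78%.

30.8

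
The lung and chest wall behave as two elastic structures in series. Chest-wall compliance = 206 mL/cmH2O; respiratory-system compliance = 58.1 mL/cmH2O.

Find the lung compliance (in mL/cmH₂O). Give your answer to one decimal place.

1/CL = 1/Crs − 1/Ccw.
1/CL = 1/58.1 − 1/206 = 0.01236.
CL = 80.906 mL/cmH2O.

80.9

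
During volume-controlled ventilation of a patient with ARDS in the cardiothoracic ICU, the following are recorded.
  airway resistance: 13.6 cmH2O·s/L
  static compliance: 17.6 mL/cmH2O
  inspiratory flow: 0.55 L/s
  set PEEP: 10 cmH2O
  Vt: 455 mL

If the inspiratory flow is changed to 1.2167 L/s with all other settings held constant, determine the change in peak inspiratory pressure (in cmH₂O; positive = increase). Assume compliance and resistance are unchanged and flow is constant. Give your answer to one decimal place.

PIP = Vt/C + R·V̇ + PEEP (constant-flow equation of motion).
Only the resistive term changes: ΔPIP = R × ΔV̇ = 13.6 × (1.2167 − 0.55) = 13.6 × 0.6667 = 9.067 cmH2O.

9.1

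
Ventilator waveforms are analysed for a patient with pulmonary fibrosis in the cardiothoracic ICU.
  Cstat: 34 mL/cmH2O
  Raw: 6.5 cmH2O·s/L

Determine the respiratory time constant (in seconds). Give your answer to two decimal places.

τ = R × C = 6.5 × 34 mL/cmH2O = 6.5 × 0.034 L/cmH2O = 0.221 s.

0.22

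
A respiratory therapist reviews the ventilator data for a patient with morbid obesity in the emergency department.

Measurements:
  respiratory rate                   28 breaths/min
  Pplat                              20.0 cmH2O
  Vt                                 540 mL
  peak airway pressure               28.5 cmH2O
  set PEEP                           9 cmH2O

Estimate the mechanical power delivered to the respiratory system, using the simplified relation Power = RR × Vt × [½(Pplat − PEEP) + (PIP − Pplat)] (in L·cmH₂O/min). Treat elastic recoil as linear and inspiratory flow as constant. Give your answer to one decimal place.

211.7

Per-breath work = Vt × [½(Pplat−PEEP) + (PIP−Pplat)] = 0.540 × [0.5×11.0 + 8.5] = 0.540 × 14.0 = 7.56 L·cmH2O.
Power = 28 × 7.56 = 211.68 L·cmH2O/min.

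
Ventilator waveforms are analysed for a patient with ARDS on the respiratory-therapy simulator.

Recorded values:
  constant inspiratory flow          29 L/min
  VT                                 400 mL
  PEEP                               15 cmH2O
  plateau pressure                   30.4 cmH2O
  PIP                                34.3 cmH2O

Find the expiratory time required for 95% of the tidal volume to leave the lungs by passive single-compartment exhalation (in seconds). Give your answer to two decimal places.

0.63

Flow: 29 L/min ÷ 60 = 0.4833 L/s.
R = (PIP − Pplat)/V̇ = (34.3 − 30.4) / 0.4833 = 3.9/0.4833 = 8.07 cmH2O·s/L.
C = Vt/(Pplat − PEEP) = 400.0 / (30.4 − 15) = 400.0/15.4 = 25.974 mL/cmH2O.
τ = R × C = 8.07 × 0.02597 L/cmH2O = 0.2096 s.
t = −τ·ln(1 − 0.95) = −0.2096·ln(0.05) = 0.6279 s.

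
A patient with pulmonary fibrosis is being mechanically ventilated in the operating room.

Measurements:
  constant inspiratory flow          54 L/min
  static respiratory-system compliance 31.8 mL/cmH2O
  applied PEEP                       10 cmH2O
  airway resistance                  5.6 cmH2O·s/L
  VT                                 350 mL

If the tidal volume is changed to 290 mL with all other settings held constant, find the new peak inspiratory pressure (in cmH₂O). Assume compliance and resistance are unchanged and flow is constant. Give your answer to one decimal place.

Flow: 54 L/min ÷ 60 = 0.9 L/s.
PIP = Vt/C + R·V̇ + PEEP (constant-flow equation of motion).
Only the elastic term changes: ΔPIP = ΔVt / C = (290 − 350) / 31.8 = -1.887 cmH2O.
Original PIP = 350/31.8 + 5.6×0.9 + 10 = 26.046 cmH2O; new PIP = 26.046 + (-1.887) = 24.159 cmH2O.

24.2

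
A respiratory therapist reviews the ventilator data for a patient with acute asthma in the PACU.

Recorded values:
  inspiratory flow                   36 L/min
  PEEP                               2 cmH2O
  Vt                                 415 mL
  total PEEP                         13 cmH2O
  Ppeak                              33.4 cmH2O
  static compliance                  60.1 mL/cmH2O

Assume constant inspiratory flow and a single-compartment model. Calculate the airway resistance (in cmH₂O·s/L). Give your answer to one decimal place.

22.5

Flow: 36 L/min ÷ 60 = 0.6 L/s.
Total PEEP = 13 cmH2O (set 2 + intrinsic 11); this is the baseline alveolar pressure.
Equation of motion (constant flow): PIP = Vt/C + R·V̇ + PEEP.
R·V̇ = PIP − Vt/C − PEEP = 33.4 − 415/60.1 − 13 = 33.4 − 6.905 − 13 = 13.495 cmH2O.
R = 13.495 / 0.6 = 22.492 cmH2O·s/L.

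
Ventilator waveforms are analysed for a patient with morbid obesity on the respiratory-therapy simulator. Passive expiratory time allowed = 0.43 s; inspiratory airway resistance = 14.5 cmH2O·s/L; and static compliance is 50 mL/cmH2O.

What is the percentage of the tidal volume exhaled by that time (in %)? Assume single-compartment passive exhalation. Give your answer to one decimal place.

τ = R × C = 14.5 × 50 mL/cmH2O = 14.5 × 0.050 L/cmH2O = 0.725 s.
Passive exhalation: V(t)/V₀ = e^(−t/τ) = e^(−0.43/0.725) = 0.5526.
Fraction exhaled = 1 − 0.5526 = 0.4474 → 44.74%.

44.7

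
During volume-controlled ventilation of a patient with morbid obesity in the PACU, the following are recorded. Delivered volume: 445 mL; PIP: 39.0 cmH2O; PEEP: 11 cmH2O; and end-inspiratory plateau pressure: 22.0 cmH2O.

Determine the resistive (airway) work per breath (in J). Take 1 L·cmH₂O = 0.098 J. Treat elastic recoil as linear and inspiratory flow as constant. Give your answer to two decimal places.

With constant inspiratory flow the resistive pressure is constant at PIP − Pplat = 39.0 − 22.0 = 17.0 cmH2O, so resistive work = 17.0 × 0.445 = 7.565 L·cmH2O.
× 0.098 J/(L·cmH2O) → 0.7414 J.

0.74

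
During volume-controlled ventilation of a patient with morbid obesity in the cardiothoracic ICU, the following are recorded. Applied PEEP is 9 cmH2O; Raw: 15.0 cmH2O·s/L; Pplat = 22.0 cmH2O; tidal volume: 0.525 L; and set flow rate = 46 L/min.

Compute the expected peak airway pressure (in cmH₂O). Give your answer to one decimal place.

Flow: 46 L/min ÷ 60 = 0.7667 L/s.
PIP = Pplat + Raw × flow = 22.0 + 15.0 × 0.7667 = 22.0 + 11.501 = 33.501 cmH2O.

33.5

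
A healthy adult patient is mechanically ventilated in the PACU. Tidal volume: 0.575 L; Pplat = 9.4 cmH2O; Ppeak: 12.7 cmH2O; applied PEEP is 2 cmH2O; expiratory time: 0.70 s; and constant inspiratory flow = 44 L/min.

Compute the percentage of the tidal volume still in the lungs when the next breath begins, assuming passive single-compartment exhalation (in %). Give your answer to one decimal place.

13.5

Flow: 44 L/min ÷ 60 = 0.7333 L/s.
R = (PIP − Pplat)/V̇ = (12.7 − 9.4) / 0.7333 = 3.3/0.7333 = 4.5 cmH2O·s/L.
C = Vt/(Pplat − PEEP) = 575.0 / (9.4 − 2) = 575.0/7.4 = 77.703 mL/cmH2O.
τ = R × C = 4.5 × 0.0777 L/cmH2O = 0.3497 s.
Fraction remaining at end-expiration = e^(−Te/τ) = e^(−0.70/0.3497) = 0.1351 → 13.51%.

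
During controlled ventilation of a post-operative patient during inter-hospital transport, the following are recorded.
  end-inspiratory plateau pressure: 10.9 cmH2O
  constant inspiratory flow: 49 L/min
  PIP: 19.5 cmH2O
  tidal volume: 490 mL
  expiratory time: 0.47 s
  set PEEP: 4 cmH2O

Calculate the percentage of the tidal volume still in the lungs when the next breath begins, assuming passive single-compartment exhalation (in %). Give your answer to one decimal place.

53.3

Flow: 49 L/min ÷ 60 = 0.8167 L/s.
R = (PIP − Pplat)/V̇ = (19.5 − 10.9) / 0.8167 = 8.6/0.8167 = 10.53 cmH2O·s/L.
C = Vt/(Pplat − PEEP) = 490.0 / (10.9 − 4) = 490.0/6.9 = 71.014 mL/cmH2O.
τ = R × C = 10.53 × 0.07101 L/cmH2O = 0.7477 s.
Fraction remaining at end-expiration = e^(−Te/τ) = e^(−0.47/0.7477) = 0.5333 → 53.33%.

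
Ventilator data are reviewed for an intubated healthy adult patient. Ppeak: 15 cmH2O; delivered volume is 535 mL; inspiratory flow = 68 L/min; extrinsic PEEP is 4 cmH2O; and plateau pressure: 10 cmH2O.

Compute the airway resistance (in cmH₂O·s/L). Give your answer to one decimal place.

4.4

Flow: 68 L/min ÷ 60 = 1.1333 L/s.
Raw = (PIP − Pplat) / flow = (15 − 10) / 1.1333 = 5.0 / 1.1333 = 4.412 cmH2O·s/L.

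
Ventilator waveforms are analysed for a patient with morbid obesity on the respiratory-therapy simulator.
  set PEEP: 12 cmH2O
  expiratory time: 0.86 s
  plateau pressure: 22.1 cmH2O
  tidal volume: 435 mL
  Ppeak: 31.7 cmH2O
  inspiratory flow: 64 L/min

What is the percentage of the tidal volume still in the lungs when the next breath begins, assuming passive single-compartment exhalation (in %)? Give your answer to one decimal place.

Flow: 64 L/min ÷ 60 = 1.0667 L/s.
R = (PIP − Pplat)/V̇ = (31.7 − 22.1) / 1.0667 = 9.6/1.0667 = 9.0 cmH2O·s/L.
C = Vt/(Pplat − PEEP) = 435.0 / (22.1 − 12) = 435.0/10.1 = 43.069 mL/cmH2O.
τ = R × C = 9.0 × 0.04307 L/cmH2O = 0.3876 s.
Fraction remaining at end-expiration = e^(−Te/τ) = e^(−0.86/0.3876) = 0.1087 → 10.87%.

10.9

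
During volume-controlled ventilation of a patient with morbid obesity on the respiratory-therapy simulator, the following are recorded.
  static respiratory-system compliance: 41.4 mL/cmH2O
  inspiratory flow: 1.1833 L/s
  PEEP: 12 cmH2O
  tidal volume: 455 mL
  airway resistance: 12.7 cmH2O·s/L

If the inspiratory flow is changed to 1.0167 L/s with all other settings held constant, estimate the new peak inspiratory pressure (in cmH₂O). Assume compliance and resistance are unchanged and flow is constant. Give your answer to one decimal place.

PIP = Vt/C + R·V̇ + PEEP (constant-flow equation of motion).
Only the resistive term changes: ΔPIP = R × ΔV̇ = 12.7 × (1.0167 − 1.1833) = 12.7 × -0.1666 = -2.116 cmH2O.
Original PIP = 455/41.4 + 12.7×1.1833 + 12 = 38.018 cmH2O; new PIP = 38.018 + (-2.116) = 35.902 cmH2O.

35.9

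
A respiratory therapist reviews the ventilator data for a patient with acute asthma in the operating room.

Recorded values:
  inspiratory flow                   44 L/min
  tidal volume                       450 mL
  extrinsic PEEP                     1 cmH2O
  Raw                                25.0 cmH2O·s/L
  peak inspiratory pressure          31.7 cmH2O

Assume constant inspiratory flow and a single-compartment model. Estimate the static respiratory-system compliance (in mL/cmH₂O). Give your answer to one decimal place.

Flow: 44 L/min ÷ 60 = 0.7333 L/s.
Equation of motion (constant flow): PIP = Vt/C + R·V̇ + PEEP.
Vt/C = PIP − R·V̇ − PEEP = 31.7 − 25.0×0.7333 − 1 = 31.7 − 18.333 − 1 = 12.367 cmH2O.
C = Vt / 12.367 = 450 / 12.367 = 36.387 mL/cmH2O.

36.4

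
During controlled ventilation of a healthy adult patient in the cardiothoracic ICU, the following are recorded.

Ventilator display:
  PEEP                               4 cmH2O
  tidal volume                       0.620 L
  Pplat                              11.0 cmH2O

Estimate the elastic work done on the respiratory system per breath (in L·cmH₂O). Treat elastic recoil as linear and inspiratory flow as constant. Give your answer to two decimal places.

Elastic work ≈ ½ × (Pplat − PEEP) × Vt = 0.5 × (11.0 − 4) × 0.620 L = 0.5 × 7.0 × 0.620 = 2.17 L·cmH2O.

2.17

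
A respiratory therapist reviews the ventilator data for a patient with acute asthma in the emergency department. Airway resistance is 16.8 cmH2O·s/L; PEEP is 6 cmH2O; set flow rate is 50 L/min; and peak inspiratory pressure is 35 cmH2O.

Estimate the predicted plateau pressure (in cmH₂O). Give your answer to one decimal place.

Flow: 50 L/min ÷ 60 = 0.8333 L/s.
Pplat = PIP − Raw × flow = 35 − 16.8 × 0.8333 = 35 − 13.999 = 21.001 cmH2O.

21.0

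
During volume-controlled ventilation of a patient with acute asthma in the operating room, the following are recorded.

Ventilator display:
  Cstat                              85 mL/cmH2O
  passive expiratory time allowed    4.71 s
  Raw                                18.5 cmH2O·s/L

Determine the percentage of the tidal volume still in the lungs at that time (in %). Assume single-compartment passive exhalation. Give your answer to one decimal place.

5.0

τ = R × C = 18.5 × 85 mL/cmH2O = 18.5 × 0.085 L/cmH2O = 1.573 s.
Passive exhalation: V(t)/V₀ = e^(−t/τ) = e^(−4.71/1.573) = 0.05007.
Fraction remaining = 0.05007 → 5.007%.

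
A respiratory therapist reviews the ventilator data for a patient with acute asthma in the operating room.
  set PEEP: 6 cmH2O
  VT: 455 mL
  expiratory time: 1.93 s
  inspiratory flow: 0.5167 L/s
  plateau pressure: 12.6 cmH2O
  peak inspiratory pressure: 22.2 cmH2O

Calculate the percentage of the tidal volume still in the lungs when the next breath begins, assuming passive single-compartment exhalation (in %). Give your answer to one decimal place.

22.2

R = (PIP − Pplat)/V̇ = (22.2 − 12.6) / 0.5167 = 9.6/0.5167 = 18.579 cmH2O·s/L.
C = Vt/(Pplat − PEEP) = 455.0 / (12.6 − 6) = 455.0/6.6 = 68.939 mL/cmH2O.
τ = R × C = 18.579 × 0.06894 L/cmH2O = 1.281 s.
Fraction remaining at end-expiration = e^(−Te/τ) = e^(−1.93/1.281) = 0.2217 → 22.17%.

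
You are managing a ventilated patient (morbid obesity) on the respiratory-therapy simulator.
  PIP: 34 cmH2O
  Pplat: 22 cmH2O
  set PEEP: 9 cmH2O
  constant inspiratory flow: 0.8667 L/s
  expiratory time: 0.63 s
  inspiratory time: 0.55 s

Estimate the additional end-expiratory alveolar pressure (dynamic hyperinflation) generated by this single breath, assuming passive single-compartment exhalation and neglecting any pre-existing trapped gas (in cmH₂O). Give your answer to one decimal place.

Vt = flow × Ti = 0.8667 L/s × 0.55 s × 1000 mL/L = 476.69 mL.
R = (PIP − Pplat)/V̇ = (34 − 22) / 0.8667 = 12.0/0.8667 = 13.846 cmH2O·s/L.
C = Vt/(Pplat − PEEP) = 476.69 / (22 − 9) = 476.69/13.0 = 36.668 mL/cmH2O.
τ = R × C = 13.846 × 0.03667 L/cmH2O = 0.5077 s.
Fraction remaining = e^(−Te/τ) = e^(−0.63/0.5077) = 0.2891; trapped volume = 476.69 × 0.2891 = 137.81 mL.
Additional alveolar pressure from trapping ≈ V_trapped / C = 137.81 / 36.668 = 3.758 cmH2O.

3.8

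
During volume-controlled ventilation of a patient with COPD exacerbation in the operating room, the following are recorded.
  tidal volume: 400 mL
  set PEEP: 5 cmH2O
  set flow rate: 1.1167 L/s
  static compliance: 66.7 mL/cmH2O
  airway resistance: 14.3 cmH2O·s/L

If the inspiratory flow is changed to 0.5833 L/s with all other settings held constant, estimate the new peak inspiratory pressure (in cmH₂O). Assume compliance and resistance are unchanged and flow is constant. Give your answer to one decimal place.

19.3

PIP = Vt/C + R·V̇ + PEEP (constant-flow equation of motion).
Only the resistive term changes: ΔPIP = R × ΔV̇ = 14.3 × (0.5833 − 1.1167) = 14.3 × -0.5334 = -7.628 cmH2O.
Original PIP = 400/66.7 + 14.3×1.1167 + 5 = 26.966 cmH2O; new PIP = 26.966 + (-7.628) = 19.338 cmH2O.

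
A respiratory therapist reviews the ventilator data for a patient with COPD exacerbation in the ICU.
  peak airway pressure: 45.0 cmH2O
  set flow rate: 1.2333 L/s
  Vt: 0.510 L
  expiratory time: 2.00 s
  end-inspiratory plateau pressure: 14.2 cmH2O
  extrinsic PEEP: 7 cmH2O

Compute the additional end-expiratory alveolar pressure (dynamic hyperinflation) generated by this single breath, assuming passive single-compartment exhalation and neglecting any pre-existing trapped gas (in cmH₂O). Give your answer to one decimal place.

2.3

R = (PIP − Pplat)/V̇ = (45.0 − 14.2) / 1.2333 = 30.8/1.2333 = 24.974 cmH2O·s/L.
C = Vt/(Pplat − PEEP) = 510.0 / (14.2 − 7) = 510.0/7.2 = 70.833 mL/cmH2O.
τ = R × C = 24.974 × 0.07083 L/cmH2O = 1.769 s.
Fraction remaining = e^(−Te/τ) = e^(−2.00/1.769) = 0.3228; trapped volume = 510.0 × 0.3228 = 164.63 mL.
Additional alveolar pressure from trapping ≈ V_trapped / C = 164.63 / 70.833 = 2.324 cmH2O.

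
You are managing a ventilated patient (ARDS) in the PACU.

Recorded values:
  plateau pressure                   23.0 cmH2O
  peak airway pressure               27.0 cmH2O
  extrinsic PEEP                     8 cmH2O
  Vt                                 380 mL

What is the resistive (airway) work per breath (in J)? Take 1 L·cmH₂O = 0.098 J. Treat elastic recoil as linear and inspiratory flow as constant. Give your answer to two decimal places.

0.15

With constant inspiratory flow the resistive pressure is constant at PIP − Pplat = 27.0 − 23.0 = 4.0 cmH2O, so resistive work = 4.0 × 0.380 = 1.52 L·cmH2O.
× 0.098 J/(L·cmH2O) → 0.149 J.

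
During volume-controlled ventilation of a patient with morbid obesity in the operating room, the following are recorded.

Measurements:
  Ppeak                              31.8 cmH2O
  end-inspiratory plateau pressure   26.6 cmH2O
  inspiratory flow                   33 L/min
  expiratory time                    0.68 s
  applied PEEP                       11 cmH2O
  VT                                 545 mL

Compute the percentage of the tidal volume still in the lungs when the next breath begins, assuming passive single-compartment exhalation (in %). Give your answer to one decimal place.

Flow: 33 L/min ÷ 60 = 0.55 L/s.
R = (PIP − Pplat)/V̇ = (31.8 − 26.6) / 0.55 = 5.2/0.55 = 9.455 cmH2O·s/L.
C = Vt/(Pplat − PEEP) = 545.0 / (26.6 − 11) = 545.0/15.6 = 34.936 mL/cmH2O.
τ = R × C = 9.455 × 0.03494 L/cmH2O = 0.3304 s.
Fraction remaining at end-expiration = e^(−Te/τ) = e^(−0.68/0.3304) = 0.1277 → 12.77%.

12.8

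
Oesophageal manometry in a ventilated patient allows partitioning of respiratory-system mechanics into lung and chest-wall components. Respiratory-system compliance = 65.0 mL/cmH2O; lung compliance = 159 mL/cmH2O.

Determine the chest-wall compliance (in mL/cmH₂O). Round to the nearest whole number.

1/Ccw = 1/Crs − 1/CL.
1/Ccw = 1/65.0 − 1/159 = 0.009095.
Ccw = 109.95 mL/cmH2O.

110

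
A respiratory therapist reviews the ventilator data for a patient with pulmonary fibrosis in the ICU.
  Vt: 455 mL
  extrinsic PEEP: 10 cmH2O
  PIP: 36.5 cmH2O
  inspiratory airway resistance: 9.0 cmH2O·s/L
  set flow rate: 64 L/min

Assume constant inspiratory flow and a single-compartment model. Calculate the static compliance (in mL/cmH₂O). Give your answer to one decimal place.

Flow: 64 L/min ÷ 60 = 1.0667 L/s.
Equation of motion (constant flow): PIP = Vt/C + R·V̇ + PEEP.
Vt/C = PIP − R·V̇ − PEEP = 36.5 − 9.0×1.0667 − 10 = 36.5 − 9.6 − 10 = 16.9 cmH2O.
C = Vt / 16.9 = 455 / 16.9 = 26.923 mL/cmH2O.

26.9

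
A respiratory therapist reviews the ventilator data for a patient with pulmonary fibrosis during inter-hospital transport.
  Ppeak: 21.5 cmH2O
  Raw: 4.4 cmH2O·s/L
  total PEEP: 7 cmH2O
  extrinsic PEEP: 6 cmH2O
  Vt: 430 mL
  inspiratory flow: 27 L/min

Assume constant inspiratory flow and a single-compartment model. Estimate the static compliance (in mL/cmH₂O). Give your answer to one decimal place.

34.3

Flow: 27 L/min ÷ 60 = 0.45 L/s.
Total PEEP = 7 cmH2O (set 6 + intrinsic 1); this is the baseline alveolar pressure.
Equation of motion (constant flow): PIP = Vt/C + R·V̇ + PEEP.
Vt/C = PIP − R·V̇ − PEEP = 21.5 − 4.4×0.45 − 7 = 21.5 − 1.98 − 7 = 12.52 cmH2O.
C = Vt / 12.52 = 430 / 12.52 = 34.345 mL/cmH2O.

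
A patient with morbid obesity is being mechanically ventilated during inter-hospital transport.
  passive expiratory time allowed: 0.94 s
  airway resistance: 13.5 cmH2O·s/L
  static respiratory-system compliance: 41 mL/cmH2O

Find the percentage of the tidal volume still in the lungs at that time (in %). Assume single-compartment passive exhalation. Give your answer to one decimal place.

18.3

τ = R × C = 13.5 × 41 mL/cmH2O = 13.5 × 0.041 L/cmH2O = 0.5535 s.
Passive exhalation: V(t)/V₀ = e^(−t/τ) = e^(−0.94/0.5535) = 0.183.
Fraction remaining = 0.183 → 18.3%.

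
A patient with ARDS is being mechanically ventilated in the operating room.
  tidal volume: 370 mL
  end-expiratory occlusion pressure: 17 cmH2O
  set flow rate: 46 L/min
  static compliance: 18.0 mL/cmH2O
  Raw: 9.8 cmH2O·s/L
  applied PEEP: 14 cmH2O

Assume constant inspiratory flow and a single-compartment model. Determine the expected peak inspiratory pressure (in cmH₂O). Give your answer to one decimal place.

45.1

Flow: 46 L/min ÷ 60 = 0.7667 L/s.
Total PEEP = 17 cmH2O (set 14 + intrinsic 3); this is the baseline alveolar pressure.
Equation of motion (constant flow): PIP = Vt/C + R·V̇ + PEEP.
PIP = 370/18.0 + 9.8×0.7667 + 17 = 20.556 + 7.514 + 17 = 45.07 cmH2O.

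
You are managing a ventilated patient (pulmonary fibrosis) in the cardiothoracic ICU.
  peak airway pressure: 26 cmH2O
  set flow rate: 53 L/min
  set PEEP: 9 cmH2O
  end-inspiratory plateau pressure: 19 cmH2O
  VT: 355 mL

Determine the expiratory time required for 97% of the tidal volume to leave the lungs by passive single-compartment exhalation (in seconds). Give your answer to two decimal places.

Flow: 53 L/min ÷ 60 = 0.8833 L/s.
R = (PIP − Pplat)/V̇ = (26 − 19) / 0.8833 = 7.0/0.8833 = 7.925 cmH2O·s/L.
C = Vt/(Pplat − PEEP) = 355.0 / (19 − 9) = 355.0/10.0 = 35.5 mL/cmH2O.
τ = R × C = 7.925 × 0.0355 L/cmH2O = 0.2813 s.
t = −τ·ln(1 − 0.97) = −0.2813·ln(0.03) = 0.9864 s.

0.99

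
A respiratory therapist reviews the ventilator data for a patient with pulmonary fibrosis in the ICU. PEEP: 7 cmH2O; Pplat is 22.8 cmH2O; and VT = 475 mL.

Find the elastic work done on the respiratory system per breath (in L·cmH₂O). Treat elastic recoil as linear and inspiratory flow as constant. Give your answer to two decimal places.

3.75

Elastic work ≈ ½ × (Pplat − PEEP) × Vt = 0.5 × (22.8 − 7) × 0.475 L = 0.5 × 15.8 × 0.475 = 3.753 L·cmH2O.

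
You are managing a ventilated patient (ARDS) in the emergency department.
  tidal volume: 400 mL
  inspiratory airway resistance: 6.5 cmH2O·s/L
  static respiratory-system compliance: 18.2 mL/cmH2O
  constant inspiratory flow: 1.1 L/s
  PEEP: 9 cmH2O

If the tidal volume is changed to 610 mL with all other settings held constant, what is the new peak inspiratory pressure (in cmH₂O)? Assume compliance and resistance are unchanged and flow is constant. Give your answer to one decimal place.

PIP = Vt/C + R·V̇ + PEEP (constant-flow equation of motion).
Only the elastic term changes: ΔPIP = ΔVt / C = (610 − 400) / 18.2 = 11.538 cmH2O.
Original PIP = 400/18.2 + 6.5×1.1 + 9 = 38.128 cmH2O; new PIP = 38.128 + (11.538) = 49.666 cmH2O.

49.7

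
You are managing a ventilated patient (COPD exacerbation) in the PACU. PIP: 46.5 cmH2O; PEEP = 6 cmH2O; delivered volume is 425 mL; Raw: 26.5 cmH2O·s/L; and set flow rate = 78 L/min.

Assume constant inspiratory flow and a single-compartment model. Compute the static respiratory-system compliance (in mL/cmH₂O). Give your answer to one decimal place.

Flow: 78 L/min ÷ 60 = 1.3 L/s.
Equation of motion (constant flow): PIP = Vt/C + R·V̇ + PEEP.
Vt/C = PIP − R·V̇ − PEEP = 46.5 − 26.5×1.3 − 6 = 46.5 − 34.45 − 6 = 6.05 cmH2O.
C = Vt / 6.05 = 425 / 6.05 = 70.248 mL/cmH2O.

70.2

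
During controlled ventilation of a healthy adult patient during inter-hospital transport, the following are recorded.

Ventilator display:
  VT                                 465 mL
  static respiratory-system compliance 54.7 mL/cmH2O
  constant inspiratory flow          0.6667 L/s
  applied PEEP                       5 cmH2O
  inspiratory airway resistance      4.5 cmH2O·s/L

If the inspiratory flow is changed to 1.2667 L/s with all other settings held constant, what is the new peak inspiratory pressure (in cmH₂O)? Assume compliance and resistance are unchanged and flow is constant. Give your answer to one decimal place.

19.2

PIP = Vt/C + R·V̇ + PEEP (constant-flow equation of motion).
Only the resistive term changes: ΔPIP = R × ΔV̇ = 4.5 × (1.2667 − 0.6667) = 4.5 × 0.6 = 2.7 cmH2O.
Original PIP = 465/54.7 + 4.5×0.6667 + 5 = 16.501 cmH2O; new PIP = 16.501 + (2.7) = 19.201 cmH2O.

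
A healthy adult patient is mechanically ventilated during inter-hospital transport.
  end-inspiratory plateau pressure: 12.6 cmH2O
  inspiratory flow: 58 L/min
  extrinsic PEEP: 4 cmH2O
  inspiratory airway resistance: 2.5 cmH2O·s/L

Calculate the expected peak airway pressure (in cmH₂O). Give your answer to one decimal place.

15.0

Flow: 58 L/min ÷ 60 = 0.9667 L/s.
PIP = Pplat + Raw × flow = 12.6 + 2.5 × 0.9667 = 12.6 + 2.417 = 15.017 cmH2O.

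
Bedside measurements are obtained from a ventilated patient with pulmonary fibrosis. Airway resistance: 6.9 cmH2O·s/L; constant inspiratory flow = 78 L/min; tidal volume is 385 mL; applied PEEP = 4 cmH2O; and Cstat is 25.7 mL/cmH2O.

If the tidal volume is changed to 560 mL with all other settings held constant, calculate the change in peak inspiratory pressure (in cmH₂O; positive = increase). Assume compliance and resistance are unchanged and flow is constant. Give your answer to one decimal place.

PIP = Vt/C + R·V̇ + PEEP (constant-flow equation of motion).
Only the elastic term changes: ΔPIP = ΔVt / C = (560 − 385) / 25.7 = 6.809 cmH2O.

6.8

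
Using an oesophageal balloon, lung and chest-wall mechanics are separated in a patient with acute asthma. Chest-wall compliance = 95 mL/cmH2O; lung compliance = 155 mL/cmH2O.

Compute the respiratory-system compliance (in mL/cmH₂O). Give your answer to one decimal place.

58.9

Lung and chest wall are elastances in series: 1/Crs = 1/CL + 1/Ccw.
1/Crs = 1/155 + 1/95 = 0.01698.
Crs = 58.893 mL/cmH2O.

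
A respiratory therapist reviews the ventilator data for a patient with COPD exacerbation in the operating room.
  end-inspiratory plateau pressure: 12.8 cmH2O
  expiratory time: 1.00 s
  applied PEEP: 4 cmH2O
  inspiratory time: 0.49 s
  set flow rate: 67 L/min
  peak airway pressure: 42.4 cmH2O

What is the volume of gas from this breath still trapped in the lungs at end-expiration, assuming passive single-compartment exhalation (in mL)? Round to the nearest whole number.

298

Flow: 67 L/min ÷ 60 = 1.1167 L/s.
Vt = flow × Ti = 1.1167 L/s × 0.49 s × 1000 mL/L = 547.18 mL.
R = (PIP − Pplat)/V̇ = (42.4 − 12.8) / 1.1167 = 29.6/1.1167 = 26.507 cmH2O·s/L.
C = Vt/(Pplat − PEEP) = 547.18 / (12.8 − 4) = 547.18/8.8 = 62.18 mL/cmH2O.
τ = R × C = 26.507 × 0.06218 L/cmH2O = 1.648 s.
Fraction remaining = e^(−Te/τ) = e^(−1.00/1.648) = 0.5451.
Trapped volume = 547.18 × 0.5451 = 298.27 mL.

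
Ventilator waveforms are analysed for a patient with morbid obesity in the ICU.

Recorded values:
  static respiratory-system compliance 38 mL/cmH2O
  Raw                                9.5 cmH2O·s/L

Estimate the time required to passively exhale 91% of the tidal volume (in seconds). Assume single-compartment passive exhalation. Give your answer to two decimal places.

0.87

τ = R × C = 9.5 × 38 mL/cmH2O = 9.5 × 0.038 L/cmH2O = 0.361 s.
Exhaled fraction f = 1 − e^(−t/τ) → t = −τ·ln(1 − f) = −0.361·ln(0.09) = 0.8693 s.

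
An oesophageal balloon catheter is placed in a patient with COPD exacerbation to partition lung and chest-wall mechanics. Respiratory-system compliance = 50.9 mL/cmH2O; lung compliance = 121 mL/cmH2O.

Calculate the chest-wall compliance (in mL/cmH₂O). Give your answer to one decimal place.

1/Ccw = 1/Crs − 1/CL.
1/Ccw = 1/50.9 − 1/121 = 0.01138.
Ccw = 87.873 mL/cmH2O.

87.9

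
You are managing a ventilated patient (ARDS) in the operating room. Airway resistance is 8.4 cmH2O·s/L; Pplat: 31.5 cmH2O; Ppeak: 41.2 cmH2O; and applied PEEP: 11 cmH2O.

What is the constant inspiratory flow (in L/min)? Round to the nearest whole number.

69

flow = (PIP − Pplat) / Raw = (41.2 − 31.5) / 8.4 = 1.155 L/s × 60 = 69.3 L/min.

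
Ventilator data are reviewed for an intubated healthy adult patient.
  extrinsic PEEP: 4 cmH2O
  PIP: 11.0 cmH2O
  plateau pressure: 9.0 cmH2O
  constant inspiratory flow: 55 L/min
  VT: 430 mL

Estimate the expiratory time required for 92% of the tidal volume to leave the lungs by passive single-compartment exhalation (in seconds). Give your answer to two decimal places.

Flow: 55 L/min ÷ 60 = 0.9167 L/s.
R = (PIP − Pplat)/V̇ = (11.0 − 9.0) / 0.9167 = 2.0/0.9167 = 2.182 cmH2O·s/L.
C = Vt/(Pplat − PEEP) = 430.0 / (9.0 − 4) = 430.0/5.0 = 86.0 mL/cmH2O.
τ = R × C = 2.182 × 0.086 L/cmH2O = 0.1877 s.
t = −τ·ln(1 − 0.92) = −0.1877·ln(0.08) = 0.4741 s.

0.47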